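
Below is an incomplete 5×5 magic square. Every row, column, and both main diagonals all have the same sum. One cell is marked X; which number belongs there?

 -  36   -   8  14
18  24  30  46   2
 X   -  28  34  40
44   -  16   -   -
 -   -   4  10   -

Row 2 is complete and sums to 120; that is the magic constant.
The remaining cell in column 3 is (1,3) = 120 − 78 = 42.
Using column 4: 8 + 46 + 34 + 10 + ? → (4,4) = 120 − 98 = 22.
The remaining cell in row 1 is (1,1) = 120 − 100 = 20.
Main diagonal needs 120; the known cells sum to 94, so (5,5) = 26.
From column 5, 120 − (14 + 2 + 40 + 26) gives (4,5) = 38.
Row 4 must total 120; the given cells sum to 120, so (4,2) = 0.
Anti-diagonal must total 120; the given cells sum to 88, so (5,1) = 32.
Using row 5: 32 + 4 + 10 + 26 + ? → (5,2) = 120 − 72 = 48.
Column 1: 20 + 18 + 44 + 32 + ? = 120, so (3,1) = 6.

6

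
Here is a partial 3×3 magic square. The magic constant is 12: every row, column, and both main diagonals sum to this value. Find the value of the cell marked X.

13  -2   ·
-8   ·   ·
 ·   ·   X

-5

Row 1: 13 + (-2) + ? = 12, so (1,3) = 1.
Column 1 must total 12; the given cells sum to 5, so (3,1) = 7.
Anti-diagonal needs 12; the known cells sum to 8, so (2,2) = 4.
Using row 2: -8 + 4 + ? → (2,3) = 12 − (-4) = 16.
Using column 2: -2 + 4 + ? → (3,2) = 12 − 2 = 10.
Column 3 must total 12; the given cells sum to 17, so (3,3) = -5.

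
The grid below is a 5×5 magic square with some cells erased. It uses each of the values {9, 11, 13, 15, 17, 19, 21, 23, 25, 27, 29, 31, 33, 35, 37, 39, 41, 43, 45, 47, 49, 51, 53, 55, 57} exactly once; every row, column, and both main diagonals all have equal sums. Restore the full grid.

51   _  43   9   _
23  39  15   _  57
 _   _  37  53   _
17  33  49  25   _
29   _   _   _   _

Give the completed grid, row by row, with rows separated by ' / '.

The 25 entries sum to 825, so each line sums to 825/5 = 165.
Row 2: 23 + 39 + 15 + 57 + ? = 165, so (2,4) = 31.
The remaining cell in row 4 is (4,5) = 165 − 124 = 41.
Column 1 must total 165; the given cells sum to 120, so (3,1) = 45.
Column 3 needs 165; the known cells sum to 144, so (5,3) = 21.
Column 4: 9 + 31 + 53 + 25 + ? = 165, so (5,4) = 47.
From main diagonal, 165 − (51 + 39 + 37 + 25) gives (5,5) = 13.
The remaining cell in anti-diagonal is (1,5) = 165 − 130 = 35.
Row 1 needs 165; the known cells sum to 138, so (1,2) = 27.
Row 5 needs 165; the known cells sum to 110, so (5,2) = 55.
Column 2 needs 165; the known cells sum to 154, so (3,2) = 11.
The remaining cell in column 5 is (3,5) = 165 − 146 = 19.

51 27 43 9 35 / 23 39 15 31 57 / 45 11 37 53 19 / 17 33 49 25 41 / 29 55 21 47 13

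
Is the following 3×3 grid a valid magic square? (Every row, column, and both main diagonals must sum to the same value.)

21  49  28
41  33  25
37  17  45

Row 1: 21 + 49 + 28 = 98.
Row 2: 41 + 33 + 25 = 99.
Row 3: 37 + 17 + 45 = 99.
Column 1: 21 + 41 + 37 = 99.
Column 2: 49 + 33 + 17 = 99.
Column 3: 28 + 25 + 45 = 98.
Main diagonal: 21 + 33 + 45 = 99.
Anti-diagonal: 28 + 33 + 37 = 98.

No — row 1 sums to 98 but row 2 sums to 99.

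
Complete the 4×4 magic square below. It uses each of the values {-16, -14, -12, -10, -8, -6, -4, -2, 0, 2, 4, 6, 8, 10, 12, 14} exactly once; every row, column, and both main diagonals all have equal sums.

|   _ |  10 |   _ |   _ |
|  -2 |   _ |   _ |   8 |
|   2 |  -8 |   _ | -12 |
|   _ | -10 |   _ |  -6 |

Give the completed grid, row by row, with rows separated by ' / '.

The 16 entries sum to -16, so each line sums to -16/4 = -4.
The remaining cell in row 3 is (3,3) = -4 − (-18) = 14.
From column 2, -4 − (10 + (-8) + (-10)) gives (2,2) = 4.
The remaining cell in column 4 is (1,4) = -4 − (-10) = 6.
Using main diagonal: 4 + 14 + (-6) + ? → (1,1) = -4 − 12 = -16.
The remaining cell in row 1 is (1,3) = -4 − 0 = -4.
Row 2 needs -4; the known cells sum to 10, so (2,3) = -14.
Column 1 needs -4; the known cells sum to -16, so (4,1) = 12.
Column 3: -4 + (-14) + 14 + ? = -4, so (4,3) = 0.

-16 10 -4 6 / -2 4 -14 8 / 2 -8 14 -12 / 12 -10 0 -6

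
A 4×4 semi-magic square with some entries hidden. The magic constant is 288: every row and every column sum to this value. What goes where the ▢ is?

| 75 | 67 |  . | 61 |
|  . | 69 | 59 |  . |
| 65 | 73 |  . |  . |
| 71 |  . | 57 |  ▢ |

81

From row 1, 288 − (75 + 67 + 61) gives (1,3) = 85.
Column 1 needs 288; the known cells sum to 211, so (2,1) = 77.
From column 2, 288 − (67 + 69 + 73) gives (4,2) = 79.
Using column 3: 85 + 59 + 57 + ? → (3,3) = 288 − 201 = 87.
The remaining cell in row 2 is (2,4) = 288 − 205 = 83.
Row 3 must total 288; the given cells sum to 225, so (3,4) = 63.
Row 4 needs 288; the known cells sum to 207, so (4,4) = 81.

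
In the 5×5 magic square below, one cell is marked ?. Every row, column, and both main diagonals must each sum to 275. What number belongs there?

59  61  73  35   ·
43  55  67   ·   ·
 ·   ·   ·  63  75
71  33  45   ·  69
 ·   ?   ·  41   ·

77

Row 1 needs 275; the known cells sum to 228, so (1,5) = 47.
Row 4 must total 275; the given cells sum to 218, so (4,4) = 57.
Using column 4: 35 + 63 + 57 + 41 + ? → (2,4) = 275 − 196 = 79.
From row 2, 275 − (43 + 55 + 67 + 79) gives (2,5) = 31.
Column 5 needs 275; the known cells sum to 222, so (5,5) = 53.
The remaining cell in main diagonal is (3,3) = 275 − 224 = 51.
The remaining cell in anti-diagonal is (5,1) = 275 − 210 = 65.
Column 1 must total 275; the given cells sum to 238, so (3,1) = 37.
Column 3 needs 275; the known cells sum to 236, so (5,3) = 39.
Row 3: 37 + 51 + 63 + 75 + ? = 275, so (3,2) = 49.
Row 5: 65 + 39 + 41 + 53 + ? = 275, so (5,2) = 77.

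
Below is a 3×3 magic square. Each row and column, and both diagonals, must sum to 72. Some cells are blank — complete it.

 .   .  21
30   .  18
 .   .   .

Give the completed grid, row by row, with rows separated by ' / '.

15 36 21 / 30 24 18 / 27 12 33

Row 2 must total 72; the given cells sum to 48, so (2,2) = 24.
Column 3: 21 + 18 + ? = 72, so (3,3) = 33.
The remaining cell in main diagonal is (1,1) = 72 − 57 = 15.
Anti-diagonal must total 72; the given cells sum to 45, so (3,1) = 27.
From row 1, 72 − (15 + 21) gives (1,2) = 36.
From row 3, 72 − (27 + 33) gives (3,2) = 12.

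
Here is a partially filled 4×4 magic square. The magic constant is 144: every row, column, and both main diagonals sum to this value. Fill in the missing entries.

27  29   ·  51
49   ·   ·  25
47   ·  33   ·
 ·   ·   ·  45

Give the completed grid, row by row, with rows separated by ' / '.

27 29 37 51 / 49 39 31 25 / 47 41 33 23 / 21 35 43 45

Row 1: 27 + 29 + 51 + ? = 144, so (1,3) = 37.
Column 1 must total 144; the given cells sum to 123, so (4,1) = 21.
Using column 4: 51 + 25 + 45 + ? → (3,4) = 144 − 121 = 23.
The remaining cell in main diagonal is (2,2) = 144 − 105 = 39.
Using row 2: 49 + 39 + 25 + ? → (2,3) = 144 − 113 = 31.
From row 3, 144 − (47 + 33 + 23) gives (3,2) = 41.
Column 2 needs 144; the known cells sum to 109, so (4,2) = 35.
Column 3 needs 144; the known cells sum to 101, so (4,3) = 43.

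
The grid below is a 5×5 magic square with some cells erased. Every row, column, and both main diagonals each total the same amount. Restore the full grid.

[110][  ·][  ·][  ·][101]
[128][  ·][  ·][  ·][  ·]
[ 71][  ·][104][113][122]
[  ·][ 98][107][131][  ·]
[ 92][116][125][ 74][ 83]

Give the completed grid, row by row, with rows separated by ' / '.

110 134 68 77 101 / 128 62 86 95 119 / 71 80 104 113 122 / 89 98 107 131 65 / 92 116 125 74 83

Row 5 is already complete: 92 + 116 + 125 + 74 + 83 = 490, so that is the magic constant.
Using row 3: 71 + 104 + 113 + 122 + ? → (3,2) = 490 − 410 = 80.
Column 1 must total 490; the given cells sum to 401, so (4,1) = 89.
From main diagonal, 490 − (110 + 104 + 131 + 83) gives (2,2) = 62.
Using anti-diagonal: 101 + 104 + 98 + 92 + ? → (2,4) = 490 − 395 = 95.
The remaining cell in row 4 is (4,5) = 490 − 425 = 65.
Column 2: 62 + 80 + 98 + 116 + ? = 490, so (1,2) = 134.
Column 4: 95 + 113 + 131 + 74 + ? = 490, so (1,4) = 77.
The remaining cell in column 5 is (2,5) = 490 − 371 = 119.
Row 1 must total 490; the given cells sum to 422, so (1,3) = 68.
Using row 2: 128 + 62 + 95 + 119 + ? → (2,3) = 490 − 404 = 86.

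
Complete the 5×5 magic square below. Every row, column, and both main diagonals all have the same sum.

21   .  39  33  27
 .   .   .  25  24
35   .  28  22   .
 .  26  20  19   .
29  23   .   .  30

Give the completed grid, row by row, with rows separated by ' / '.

Anti-diagonal is already complete: 27 + 25 + 28 + 26 + 29 = 135, so that is the magic constant.
Using row 1: 21 + 39 + 33 + 27 + ? → (1,2) = 135 − 120 = 15.
The remaining cell in column 4 is (5,4) = 135 − 99 = 36.
Main diagonal must total 135; the given cells sum to 98, so (2,2) = 37.
The remaining cell in row 5 is (5,3) = 135 − 118 = 17.
Column 2 needs 135; the known cells sum to 101, so (3,2) = 34.
Column 3: 39 + 28 + 20 + 17 + ? = 135, so (2,3) = 31.
Row 2: 37 + 31 + 25 + 24 + ? = 135, so (2,1) = 18.
From row 3, 135 − (35 + 34 + 28 + 22) gives (3,5) = 16.
Column 1: 21 + 18 + 35 + 29 + ? = 135, so (4,1) = 32.
From column 5, 135 − (27 + 24 + 16 + 30) gives (4,5) = 38.

21 15 39 33 27 / 18 37 31 25 24 / 35 34 28 22 16 / 32 26 20 19 38 / 29 23 17 36 30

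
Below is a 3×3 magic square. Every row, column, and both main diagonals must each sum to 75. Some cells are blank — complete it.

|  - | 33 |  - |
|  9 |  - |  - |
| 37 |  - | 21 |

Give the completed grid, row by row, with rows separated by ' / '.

29 33 13 / 9 25 41 / 37 17 21

Row 3: 37 + 21 + ? = 75, so (3,2) = 17.
Using column 1: 9 + 37 + ? → (1,1) = 75 − 46 = 29.
Column 2 must total 75; the given cells sum to 50, so (2,2) = 25.
Using anti-diagonal: 25 + 37 + ? → (1,3) = 75 − 62 = 13.
Row 2 needs 75; the known cells sum to 34, so (2,3) = 41.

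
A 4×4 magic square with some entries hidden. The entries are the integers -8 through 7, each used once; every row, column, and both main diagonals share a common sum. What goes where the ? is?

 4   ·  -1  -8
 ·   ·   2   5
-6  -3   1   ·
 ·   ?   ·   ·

0

The entries are -8 through 7, which sum to -8, so each line sums to -8/4 = -2.
Row 1 needs -2; the known cells sum to -5, so (1,2) = 3.
The remaining cell in row 3 is (3,4) = -2 − (-8) = 6.
The remaining cell in column 3 is (4,3) = -2 − 2 = -4.
Column 4: -8 + 5 + 6 + ? = -2, so (4,4) = -5.
From main diagonal, -2 − (4 + 1 + (-5)) gives (2,2) = -2.
Anti-diagonal: -8 + 2 + (-3) + ? = -2, so (4,1) = 7.
Using row 2: -2 + 2 + 5 + ? → (2,1) = -2 − 5 = -7.
Row 4: 7 + (-4) + (-5) + ? = -2, so (4,2) = 0.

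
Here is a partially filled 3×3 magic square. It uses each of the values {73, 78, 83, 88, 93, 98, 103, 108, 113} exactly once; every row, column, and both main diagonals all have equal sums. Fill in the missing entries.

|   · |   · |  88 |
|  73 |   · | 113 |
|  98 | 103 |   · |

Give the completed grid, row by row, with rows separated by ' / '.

108 83 88 / 73 93 113 / 98 103 78

The 9 entries sum to 837, so each line sums to 837/3 = 279.
Row 2 must total 279; the given cells sum to 186, so (2,2) = 93.
From row 3, 279 − (98 + 103) gives (3,3) = 78.
From column 1, 279 − (73 + 98) gives (1,1) = 108.
The remaining cell in column 2 is (1,2) = 279 − 196 = 83.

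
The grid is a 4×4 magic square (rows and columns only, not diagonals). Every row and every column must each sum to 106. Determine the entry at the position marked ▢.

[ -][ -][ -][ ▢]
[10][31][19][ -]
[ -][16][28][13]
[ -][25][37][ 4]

43

Row 2 needs 106; the known cells sum to 60, so (2,4) = 46.
Row 3: 16 + 28 + 13 + ? = 106, so (3,1) = 49.
Row 4: 25 + 37 + 4 + ? = 106, so (4,1) = 40.
From column 1, 106 − (10 + 49 + 40) gives (1,1) = 7.
From column 2, 106 − (31 + 16 + 25) gives (1,2) = 34.
Using column 3: 19 + 28 + 37 + ? → (1,3) = 106 − 84 = 22.
From column 4, 106 − (46 + 13 + 4) gives (1,4) = 43.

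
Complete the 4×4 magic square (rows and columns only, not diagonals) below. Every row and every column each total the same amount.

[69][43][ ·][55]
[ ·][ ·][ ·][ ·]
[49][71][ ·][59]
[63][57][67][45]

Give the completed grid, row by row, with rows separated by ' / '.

69 43 65 55 / 51 61 47 73 / 49 71 53 59 / 63 57 67 45

Row 4 is already complete: 63 + 57 + 67 + 45 = 232, so that is the magic constant.
Row 1 needs 232; the known cells sum to 167, so (1,3) = 65.
Using row 3: 49 + 71 + 59 + ? → (3,3) = 232 − 179 = 53.
Column 1 must total 232; the given cells sum to 181, so (2,1) = 51.
The remaining cell in column 2 is (2,2) = 232 − 171 = 61.
The remaining cell in column 3 is (2,3) = 232 − 185 = 47.
From column 4, 232 − (55 + 59 + 45) gives (2,4) = 73.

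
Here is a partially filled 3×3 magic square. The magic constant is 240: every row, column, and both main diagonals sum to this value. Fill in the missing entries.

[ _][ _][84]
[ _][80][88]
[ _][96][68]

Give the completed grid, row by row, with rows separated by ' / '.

Row 2: 80 + 88 + ? = 240, so (2,1) = 72.
From row 3, 240 − (96 + 68) gives (3,1) = 76.
From column 1, 240 − (72 + 76) gives (1,1) = 92.
The remaining cell in column 2 is (1,2) = 240 − 176 = 64.

92 64 84 / 72 80 88 / 76 96 68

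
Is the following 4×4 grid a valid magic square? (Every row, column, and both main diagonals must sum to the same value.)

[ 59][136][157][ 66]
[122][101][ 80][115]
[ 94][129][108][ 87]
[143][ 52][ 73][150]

Yes

Row 1: 59 + 136 + 157 + 66 = 418.
Row 2: 122 + 101 + 80 + 115 = 418.
Row 3: 94 + 129 + 108 + 87 = 418.
Row 4: 143 + 52 + 73 + 150 = 418.
Column 1: 59 + 122 + 94 + 143 = 418.
Column 2: 136 + 101 + 129 + 52 = 418.
Column 3: 157 + 80 + 108 + 73 = 418.
Column 4: 66 + 115 + 87 + 150 = 418.
Main diagonal: 59 + 101 + 108 + 150 = 418.
Anti-diagonal: 66 + 80 + 129 + 143 = 418.
All lines sum to 418.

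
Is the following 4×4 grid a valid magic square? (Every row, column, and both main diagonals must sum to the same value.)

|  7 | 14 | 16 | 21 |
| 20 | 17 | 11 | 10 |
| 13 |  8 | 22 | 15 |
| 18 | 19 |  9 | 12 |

Row 1: 7 + 14 + 16 + 21 = 58.
Row 2: 20 + 17 + 11 + 10 = 58.
Row 3: 13 + 8 + 22 + 15 = 58.
Row 4: 18 + 19 + 9 + 12 = 58.
Column 1: 7 + 20 + 13 + 18 = 58.
Column 2: 14 + 17 + 8 + 19 = 58.
Column 3: 16 + 11 + 22 + 9 = 58.
Column 4: 21 + 10 + 15 + 12 = 58.
Main diagonal: 7 + 17 + 22 + 12 = 58.
Anti-diagonal: 21 + 11 + 8 + 18 = 58.
All lines sum to 58.

Yes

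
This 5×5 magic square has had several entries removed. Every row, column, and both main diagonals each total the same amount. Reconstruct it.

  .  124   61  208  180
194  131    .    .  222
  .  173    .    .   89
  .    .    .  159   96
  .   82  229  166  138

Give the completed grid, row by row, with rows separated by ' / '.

Column 5 is already complete: 180 + 222 + 89 + 96 + 138 = 725, so that is the magic constant.
From row 1, 725 − (124 + 61 + 208 + 180) gives (1,1) = 152.
Row 5 needs 725; the known cells sum to 615, so (5,1) = 110.
The remaining cell in column 2 is (4,2) = 725 − 510 = 215.
Main diagonal must total 725; the given cells sum to 580, so (3,3) = 145.
Anti-diagonal must total 725; the given cells sum to 650, so (2,4) = 75.
From row 2, 725 − (194 + 131 + 75 + 222) gives (2,3) = 103.
Column 3 needs 725; the known cells sum to 538, so (4,3) = 187.
Column 4: 208 + 75 + 159 + 166 + ? = 725, so (3,4) = 117.
Row 3 needs 725; the known cells sum to 524, so (3,1) = 201.
Row 4 must total 725; the given cells sum to 657, so (4,1) = 68.

152 124 61 208 180 / 194 131 103 75 222 / 201 173 145 117 89 / 68 215 187 159 96 / 110 82 229 166 138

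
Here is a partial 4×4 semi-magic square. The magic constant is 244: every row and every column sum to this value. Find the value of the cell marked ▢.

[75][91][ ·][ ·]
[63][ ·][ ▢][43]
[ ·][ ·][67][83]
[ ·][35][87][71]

Row 4 needs 244; the known cells sum to 193, so (4,1) = 51.
The remaining cell in column 1 is (3,1) = 244 − 189 = 55.
Column 4 must total 244; the given cells sum to 197, so (1,4) = 47.
From row 1, 244 − (75 + 91 + 47) gives (1,3) = 31.
Row 3 must total 244; the given cells sum to 205, so (3,2) = 39.
Using column 2: 91 + 39 + 35 + ? → (2,2) = 244 − 165 = 79.
Column 3: 31 + 67 + 87 + ? = 244, so (2,3) = 59.

59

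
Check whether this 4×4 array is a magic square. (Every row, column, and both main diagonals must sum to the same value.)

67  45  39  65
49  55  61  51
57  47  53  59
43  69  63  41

Yes

Row 1: 67 + 45 + 39 + 65 = 216.
Row 2: 49 + 55 + 61 + 51 = 216.
Row 3: 57 + 47 + 53 + 59 = 216.
Row 4: 43 + 69 + 63 + 41 = 216.
Column 1: 67 + 49 + 57 + 43 = 216.
Column 2: 45 + 55 + 47 + 69 = 216.
Column 3: 39 + 61 + 53 + 63 = 216.
Column 4: 65 + 51 + 59 + 41 = 216.
Main diagonal: 67 + 55 + 53 + 41 = 216.
Anti-diagonal: 65 + 61 + 47 + 43 = 216.
All lines sum to 216.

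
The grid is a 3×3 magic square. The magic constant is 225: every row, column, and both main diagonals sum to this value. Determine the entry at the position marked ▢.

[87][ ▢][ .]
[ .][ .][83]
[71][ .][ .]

59

The remaining cell in column 1 is (2,1) = 225 − 158 = 67.
Row 2 must total 225; the given cells sum to 150, so (2,2) = 75.
The remaining cell in main diagonal is (3,3) = 225 − 162 = 63.
Anti-diagonal needs 225; the known cells sum to 146, so (1,3) = 79.
From row 1, 225 − (87 + 79) gives (1,2) = 59.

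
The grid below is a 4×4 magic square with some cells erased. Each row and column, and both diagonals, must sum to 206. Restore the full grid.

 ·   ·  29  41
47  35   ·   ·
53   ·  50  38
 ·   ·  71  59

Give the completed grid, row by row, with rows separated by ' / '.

From row 3, 206 − (53 + 50 + 38) gives (3,2) = 65.
Column 3 needs 206; the known cells sum to 150, so (2,3) = 56.
Column 4: 41 + 38 + 59 + ? = 206, so (2,4) = 68.
Main diagonal must total 206; the given cells sum to 144, so (1,1) = 62.
The remaining cell in anti-diagonal is (4,1) = 206 − 162 = 44.
Row 1 needs 206; the known cells sum to 132, so (1,2) = 74.
The remaining cell in row 4 is (4,2) = 206 − 174 = 32.

62 74 29 41 / 47 35 56 68 / 53 65 50 38 / 44 32 71 59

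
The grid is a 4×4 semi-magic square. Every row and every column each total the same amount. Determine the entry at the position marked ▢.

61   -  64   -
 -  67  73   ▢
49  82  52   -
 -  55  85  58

Column 3 is complete and sums to 274; that is the magic constant.
The remaining cell in row 3 is (3,4) = 274 − 183 = 91.
The remaining cell in row 4 is (4,1) = 274 − 198 = 76.
The remaining cell in column 1 is (2,1) = 274 − 186 = 88.
Column 2: 67 + 82 + 55 + ? = 274, so (1,2) = 70.
Row 1: 61 + 70 + 64 + ? = 274, so (1,4) = 79.
From row 2, 274 − (88 + 67 + 73) gives (2,4) = 46.

46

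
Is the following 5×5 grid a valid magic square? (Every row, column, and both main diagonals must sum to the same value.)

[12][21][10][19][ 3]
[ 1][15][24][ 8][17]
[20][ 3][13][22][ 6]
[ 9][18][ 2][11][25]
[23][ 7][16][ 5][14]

No — row 4 sums to 65 but column 2 sums to 64.

Row 1: 12 + 21 + 10 + 19 + 3 = 65.
Row 2: 1 + 15 + 24 + 8 + 17 = 65.
Row 3: 20 + 3 + 13 + 22 + 6 = 64.
Row 4: 9 + 18 + 2 + 11 + 25 = 65.
Row 5: 23 + 7 + 16 + 5 + 14 = 65.
Column 1: 12 + 1 + 20 + 9 + 23 = 65.
Column 2: 21 + 15 + 3 + 18 + 7 = 64.
Column 3: 10 + 24 + 13 + 2 + 16 = 65.
Column 4: 19 + 8 + 22 + 11 + 5 = 65.
Column 5: 3 + 17 + 6 + 25 + 14 = 65.
Main diagonal: 12 + 15 + 13 + 11 + 14 = 65.
Anti-diagonal: 3 + 8 + 13 + 18 + 23 = 65.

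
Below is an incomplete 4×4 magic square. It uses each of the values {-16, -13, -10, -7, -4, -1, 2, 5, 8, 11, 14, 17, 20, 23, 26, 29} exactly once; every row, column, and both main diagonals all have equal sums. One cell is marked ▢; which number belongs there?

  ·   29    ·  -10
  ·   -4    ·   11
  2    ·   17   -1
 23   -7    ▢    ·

-16

The 16 entries sum to 104, so each line sums to 104/4 = 26.
From row 3, 26 − (2 + 17 + (-1)) gives (3,2) = 8.
Using column 4: -10 + 11 + (-1) + ? → (4,4) = 26 − 0 = 26.
Main diagonal: -4 + 17 + 26 + ? = 26, so (1,1) = -13.
Anti-diagonal must total 26; the given cells sum to 21, so (2,3) = 5.
Row 1 needs 26; the known cells sum to 6, so (1,3) = 20.
The remaining cell in row 2 is (2,1) = 26 − 12 = 14.
Using row 4: 23 + (-7) + 26 + ? → (4,3) = 26 − 42 = -16.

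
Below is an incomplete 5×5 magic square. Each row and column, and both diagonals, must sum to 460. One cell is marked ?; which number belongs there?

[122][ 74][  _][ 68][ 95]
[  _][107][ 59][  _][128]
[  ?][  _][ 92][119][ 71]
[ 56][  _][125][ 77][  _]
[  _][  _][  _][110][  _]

113

Row 1 must total 460; the given cells sum to 359, so (1,3) = 101.
Using column 3: 101 + 59 + 92 + 125 + ? → (5,3) = 460 − 377 = 83.
Column 4 must total 460; the given cells sum to 374, so (2,4) = 86.
Main diagonal must total 460; the given cells sum to 398, so (5,5) = 62.
From row 2, 460 − (107 + 59 + 86 + 128) gives (2,1) = 80.
Column 5: 95 + 128 + 71 + 62 + ? = 460, so (4,5) = 104.
Using row 4: 56 + 125 + 77 + 104 + ? → (4,2) = 460 − 362 = 98.
Anti-diagonal must total 460; the given cells sum to 371, so (5,1) = 89.
The remaining cell in row 5 is (5,2) = 460 − 344 = 116.
From column 1, 460 − (122 + 80 + 56 + 89) gives (3,1) = 113.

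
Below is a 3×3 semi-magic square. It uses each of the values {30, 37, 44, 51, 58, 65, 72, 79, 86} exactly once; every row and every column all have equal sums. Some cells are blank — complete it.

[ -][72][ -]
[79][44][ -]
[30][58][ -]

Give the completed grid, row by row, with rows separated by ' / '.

65 72 37 / 79 44 51 / 30 58 86

The 9 entries sum to 522, so each line sums to 522/3 = 174.
Row 2 must total 174; the given cells sum to 123, so (2,3) = 51.
From row 3, 174 − (30 + 58) gives (3,3) = 86.
Column 1 must total 174; the given cells sum to 109, so (1,1) = 65.
Using column 3: 51 + 86 + ? → (1,3) = 174 − 137 = 37.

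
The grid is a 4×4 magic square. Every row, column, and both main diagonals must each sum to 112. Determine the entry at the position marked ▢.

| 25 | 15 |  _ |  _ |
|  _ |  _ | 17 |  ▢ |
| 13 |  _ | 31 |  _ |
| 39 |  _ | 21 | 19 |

Row 4: 39 + 21 + 19 + ? = 112, so (4,2) = 33.
Column 1 must total 112; the given cells sum to 77, so (2,1) = 35.
Column 3: 17 + 31 + 21 + ? = 112, so (1,3) = 43.
From main diagonal, 112 − (25 + 31 + 19) gives (2,2) = 37.
Using row 1: 25 + 15 + 43 + ? → (1,4) = 112 − 83 = 29.
Using row 2: 35 + 37 + 17 + ? → (2,4) = 112 − 89 = 23.

23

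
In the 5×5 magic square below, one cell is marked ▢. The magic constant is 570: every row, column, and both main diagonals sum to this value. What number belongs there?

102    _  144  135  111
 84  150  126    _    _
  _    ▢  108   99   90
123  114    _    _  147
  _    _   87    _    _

The remaining cell in row 1 is (1,2) = 570 − 492 = 78.
The remaining cell in column 3 is (4,3) = 570 − 465 = 105.
Row 4 must total 570; the given cells sum to 489, so (4,4) = 81.
Main diagonal must total 570; the given cells sum to 441, so (5,5) = 129.
Column 5 needs 570; the known cells sum to 477, so (2,5) = 93.
Row 2 must total 570; the given cells sum to 453, so (2,4) = 117.
The remaining cell in column 4 is (5,4) = 570 − 432 = 138.
Anti-diagonal: 111 + 117 + 108 + 114 + ? = 570, so (5,1) = 120.
Row 5 must total 570; the given cells sum to 474, so (5,2) = 96.
Column 1 must total 570; the given cells sum to 429, so (3,1) = 141.
Column 2 needs 570; the known cells sum to 438, so (3,2) = 132.

132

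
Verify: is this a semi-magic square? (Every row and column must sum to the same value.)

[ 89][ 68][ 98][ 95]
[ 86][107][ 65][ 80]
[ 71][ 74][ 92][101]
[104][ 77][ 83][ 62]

No — row 4 sums to 326 but column 1 sums to 350.

Row 1: 89 + 68 + 98 + 95 = 350.
Row 2: 86 + 107 + 65 + 80 = 338.
Row 3: 71 + 74 + 92 + 101 = 338.
Row 4: 104 + 77 + 83 + 62 = 326.
Column 1: 89 + 86 + 71 + 104 = 350.
Column 2: 68 + 107 + 74 + 77 = 326.
Column 3: 98 + 65 + 92 + 83 = 338.
Column 4: 95 + 80 + 101 + 62 = 338.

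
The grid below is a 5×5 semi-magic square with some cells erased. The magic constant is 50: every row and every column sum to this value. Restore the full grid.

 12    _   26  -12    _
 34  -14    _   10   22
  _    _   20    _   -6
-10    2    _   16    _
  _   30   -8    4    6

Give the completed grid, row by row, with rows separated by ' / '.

12 24 26 -12 0 / 34 -14 -2 10 22 / -4 8 20 32 -6 / -10 2 14 16 28 / 18 30 -8 4 6

The remaining cell in row 2 is (2,3) = 50 − 52 = -2.
Row 5 must total 50; the given cells sum to 32, so (5,1) = 18.
Using column 1: 12 + 34 + (-10) + 18 + ? → (3,1) = 50 − 54 = -4.
Column 3 needs 50; the known cells sum to 36, so (4,3) = 14.
Using column 4: -12 + 10 + 16 + 4 + ? → (3,4) = 50 − 18 = 32.
From row 3, 50 − (-4 + 20 + 32 + (-6)) gives (3,2) = 8.
From row 4, 50 − (-10 + 2 + 14 + 16) gives (4,5) = 28.
Column 2 must total 50; the given cells sum to 26, so (1,2) = 24.
Column 5: 22 + (-6) + 28 + 6 + ? = 50, so (1,5) = 0.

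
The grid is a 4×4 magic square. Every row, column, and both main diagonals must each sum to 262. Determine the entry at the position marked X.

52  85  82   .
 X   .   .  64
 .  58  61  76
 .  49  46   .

55

From row 1, 262 − (52 + 85 + 82) gives (1,4) = 43.
Using row 3: 58 + 61 + 76 + ? → (3,1) = 262 − 195 = 67.
The remaining cell in column 2 is (2,2) = 262 − 192 = 70.
Column 3 must total 262; the given cells sum to 189, so (2,3) = 73.
Column 4 must total 262; the given cells sum to 183, so (4,4) = 79.
Using anti-diagonal: 43 + 73 + 58 + ? → (4,1) = 262 − 174 = 88.
Using row 2: 70 + 73 + 64 + ? → (2,1) = 262 − 207 = 55.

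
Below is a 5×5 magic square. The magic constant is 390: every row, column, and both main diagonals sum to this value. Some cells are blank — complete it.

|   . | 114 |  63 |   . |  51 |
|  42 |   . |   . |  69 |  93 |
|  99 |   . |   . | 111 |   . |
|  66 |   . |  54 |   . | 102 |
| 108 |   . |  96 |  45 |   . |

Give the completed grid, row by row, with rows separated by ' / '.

75 114 63 87 51 / 42 81 105 69 93 / 99 48 72 111 60 / 66 90 54 78 102 / 108 57 96 45 84

Using column 1: 42 + 99 + 66 + 108 + ? → (1,1) = 390 − 315 = 75.
From row 1, 390 − (75 + 114 + 63 + 51) gives (1,4) = 87.
Column 4: 87 + 69 + 111 + 45 + ? = 390, so (4,4) = 78.
Row 4: 66 + 54 + 78 + 102 + ? = 390, so (4,2) = 90.
Anti-diagonal needs 390; the known cells sum to 318, so (3,3) = 72.
Column 3 must total 390; the given cells sum to 285, so (2,3) = 105.
Row 2 needs 390; the known cells sum to 309, so (2,2) = 81.
Main diagonal: 75 + 81 + 72 + 78 + ? = 390, so (5,5) = 84.
The remaining cell in row 5 is (5,2) = 390 − 333 = 57.
Column 2 needs 390; the known cells sum to 342, so (3,2) = 48.
The remaining cell in column 5 is (3,5) = 390 − 330 = 60.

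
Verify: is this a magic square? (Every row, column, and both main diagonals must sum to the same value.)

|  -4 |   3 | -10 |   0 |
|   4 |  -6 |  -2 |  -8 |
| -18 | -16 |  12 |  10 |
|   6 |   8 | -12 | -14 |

No — main diagonal sums to -12 but column 2 sums to -11.

Row 1: -4 + 3 + (-10) + 0 = -11.
Row 2: 4 + (-6) + (-2) + (-8) = -12.
Row 3: -18 + (-16) + 12 + 10 = -12.
Row 4: 6 + 8 + (-12) + (-14) = -12.
Column 1: -4 + 4 + (-18) + 6 = -12.
Column 2: 3 + (-6) + (-16) + 8 = -11.
Column 3: -10 + (-2) + 12 + (-12) = -12.
Column 4: 0 + (-8) + 10 + (-14) = -12.
Main diagonal: -4 + (-6) + 12 + (-14) = -12.
Anti-diagonal: 0 + (-2) + (-16) + 6 = -12.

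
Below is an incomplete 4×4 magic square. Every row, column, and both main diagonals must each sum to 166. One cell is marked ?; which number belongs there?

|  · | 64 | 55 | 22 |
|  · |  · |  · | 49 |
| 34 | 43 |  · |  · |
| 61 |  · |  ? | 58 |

19

Row 1: 64 + 55 + 22 + ? = 166, so (1,1) = 25.
Column 1 needs 166; the known cells sum to 120, so (2,1) = 46.
From column 4, 166 − (22 + 49 + 58) gives (3,4) = 37.
The remaining cell in anti-diagonal is (2,3) = 166 − 126 = 40.
Row 2: 46 + 40 + 49 + ? = 166, so (2,2) = 31.
Row 3 needs 166; the known cells sum to 114, so (3,3) = 52.
Column 2 must total 166; the given cells sum to 138, so (4,2) = 28.
The remaining cell in column 3 is (4,3) = 166 − 147 = 19.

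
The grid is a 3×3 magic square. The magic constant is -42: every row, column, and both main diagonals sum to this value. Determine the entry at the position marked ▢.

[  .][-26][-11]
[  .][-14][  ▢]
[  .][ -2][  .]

Row 1: -26 + (-11) + ? = -42, so (1,1) = -5.
Main diagonal needs -42; the known cells sum to -19, so (3,3) = -23.
Anti-diagonal needs -42; the known cells sum to -25, so (3,1) = -17.
Using column 1: -5 + (-17) + ? → (2,1) = -42 − (-22) = -20.
Using column 3: -11 + (-23) + ? → (2,3) = -42 − (-34) = -8.

-8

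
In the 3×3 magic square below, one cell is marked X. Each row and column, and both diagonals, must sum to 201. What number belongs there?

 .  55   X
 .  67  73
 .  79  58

70

Row 2: 67 + 73 + ? = 201, so (2,1) = 61.
The remaining cell in row 3 is (3,1) = 201 − 137 = 64.
Using column 1: 61 + 64 + ? → (1,1) = 201 − 125 = 76.
Column 3: 73 + 58 + ? = 201, so (1,3) = 70.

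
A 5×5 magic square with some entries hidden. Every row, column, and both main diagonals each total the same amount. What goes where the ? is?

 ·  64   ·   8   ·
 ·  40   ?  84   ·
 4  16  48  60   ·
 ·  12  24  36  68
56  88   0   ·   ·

72

Column 2 is complete and sums to 220; that is the magic constant.
Row 3 must total 220; the given cells sum to 128, so (3,5) = 92.
From row 4, 220 − (12 + 24 + 36 + 68) gives (4,1) = 80.
The remaining cell in column 4 is (5,4) = 220 − 188 = 32.
Anti-diagonal: 84 + 48 + 12 + 56 + ? = 220, so (1,5) = 20.
Row 5 must total 220; the given cells sum to 176, so (5,5) = 44.
Column 5 must total 220; the given cells sum to 224, so (2,5) = -4.
Main diagonal must total 220; the given cells sum to 168, so (1,1) = 52.
Row 1: 52 + 64 + 8 + 20 + ? = 220, so (1,3) = 76.
Column 1 must total 220; the given cells sum to 192, so (2,1) = 28.
Using column 3: 76 + 48 + 24 + 0 + ? → (2,3) = 220 − 148 = 72.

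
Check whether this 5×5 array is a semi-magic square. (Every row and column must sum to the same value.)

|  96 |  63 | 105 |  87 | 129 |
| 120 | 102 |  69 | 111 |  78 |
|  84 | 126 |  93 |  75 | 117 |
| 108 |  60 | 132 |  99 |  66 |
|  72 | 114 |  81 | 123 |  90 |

Row 1: 96 + 63 + 105 + 87 + 129 = 480.
Row 2: 120 + 102 + 69 + 111 + 78 = 480.
Row 3: 84 + 126 + 93 + 75 + 117 = 495.
Row 4: 108 + 60 + 132 + 99 + 66 = 465.
Row 5: 72 + 114 + 81 + 123 + 90 = 480.
Column 1: 96 + 120 + 84 + 108 + 72 = 480.
Column 2: 63 + 102 + 126 + 60 + 114 = 465.
Column 3: 105 + 69 + 93 + 132 + 81 = 480.
Column 4: 87 + 111 + 75 + 99 + 123 = 495.
Column 5: 129 + 78 + 117 + 66 + 90 = 480.

No — column 2 sums to 465 but row 1 sums to 480.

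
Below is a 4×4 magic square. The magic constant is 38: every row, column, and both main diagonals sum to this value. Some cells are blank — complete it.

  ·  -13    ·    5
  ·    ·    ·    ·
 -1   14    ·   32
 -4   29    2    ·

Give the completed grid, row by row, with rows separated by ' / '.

Row 3 must total 38; the given cells sum to 45, so (3,3) = -7.
Row 4 needs 38; the known cells sum to 27, so (4,4) = 11.
Column 2 must total 38; the given cells sum to 30, so (2,2) = 8.
Using column 4: 5 + 32 + 11 + ? → (2,4) = 38 − 48 = -10.
The remaining cell in main diagonal is (1,1) = 38 − 12 = 26.
The remaining cell in anti-diagonal is (2,3) = 38 − 15 = 23.
Row 1 needs 38; the known cells sum to 18, so (1,3) = 20.
Row 2: 8 + 23 + (-10) + ? = 38, so (2,1) = 17.

26 -13 20 5 / 17 8 23 -10 / -1 14 -7 32 / -4 29 2 11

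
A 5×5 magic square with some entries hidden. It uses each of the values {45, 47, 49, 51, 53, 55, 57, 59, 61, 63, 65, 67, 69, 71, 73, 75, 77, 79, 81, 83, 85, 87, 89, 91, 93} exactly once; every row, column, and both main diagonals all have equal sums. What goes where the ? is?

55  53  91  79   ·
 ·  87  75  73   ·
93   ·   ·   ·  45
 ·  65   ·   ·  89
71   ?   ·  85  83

The 25 entries sum to 1725, so each line sums to 1725/5 = 345.
Row 1 must total 345; the given cells sum to 278, so (1,5) = 67.
Using column 5: 67 + 45 + 89 + 83 + ? → (2,5) = 345 − 284 = 61.
The remaining cell in anti-diagonal is (3,3) = 345 − 276 = 69.
Row 2 must total 345; the given cells sum to 296, so (2,1) = 49.
Column 1 must total 345; the given cells sum to 268, so (4,1) = 77.
From main diagonal, 345 − (55 + 87 + 69 + 83) gives (4,4) = 51.
The remaining cell in row 4 is (4,3) = 345 − 282 = 63.
Column 3 must total 345; the given cells sum to 298, so (5,3) = 47.
The remaining cell in column 4 is (3,4) = 345 − 288 = 57.
Row 3 needs 345; the known cells sum to 264, so (3,2) = 81.
The remaining cell in row 5 is (5,2) = 345 − 286 = 59.

59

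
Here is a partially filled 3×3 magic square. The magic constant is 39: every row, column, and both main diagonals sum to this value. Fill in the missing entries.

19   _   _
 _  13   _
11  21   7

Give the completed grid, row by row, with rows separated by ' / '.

From column 1, 39 − (19 + 11) gives (2,1) = 9.
Column 2: 13 + 21 + ? = 39, so (1,2) = 5.
Using anti-diagonal: 13 + 11 + ? → (1,3) = 39 − 24 = 15.
The remaining cell in row 2 is (2,3) = 39 − 22 = 17.

19 5 15 / 9 13 17 / 11 21 7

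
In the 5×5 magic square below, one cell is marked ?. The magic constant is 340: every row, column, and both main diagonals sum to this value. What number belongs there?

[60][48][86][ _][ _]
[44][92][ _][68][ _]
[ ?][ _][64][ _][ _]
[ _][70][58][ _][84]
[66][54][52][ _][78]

88

Row 5 needs 340; the known cells sum to 250, so (5,4) = 90.
Using column 2: 48 + 92 + 70 + 54 + ? → (3,2) = 340 − 264 = 76.
Column 3 must total 340; the given cells sum to 260, so (2,3) = 80.
Using main diagonal: 60 + 92 + 64 + 78 + ? → (4,4) = 340 − 294 = 46.
The remaining cell in anti-diagonal is (1,5) = 340 − 268 = 72.
Row 1 must total 340; the given cells sum to 266, so (1,4) = 74.
From row 2, 340 − (44 + 92 + 80 + 68) gives (2,5) = 56.
Using row 4: 70 + 58 + 46 + 84 + ? → (4,1) = 340 − 258 = 82.
The remaining cell in column 1 is (3,1) = 340 − 252 = 88.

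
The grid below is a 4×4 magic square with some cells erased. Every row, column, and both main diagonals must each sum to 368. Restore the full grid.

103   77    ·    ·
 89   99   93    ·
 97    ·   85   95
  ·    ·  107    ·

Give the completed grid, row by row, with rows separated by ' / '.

103 77 83 105 / 89 99 93 87 / 97 91 85 95 / 79 101 107 81

Using row 2: 89 + 99 + 93 + ? → (2,4) = 368 − 281 = 87.
Row 3: 97 + 85 + 95 + ? = 368, so (3,2) = 91.
Column 1 must total 368; the given cells sum to 289, so (4,1) = 79.
From column 2, 368 − (77 + 99 + 91) gives (4,2) = 101.
From column 3, 368 − (93 + 85 + 107) gives (1,3) = 83.
Main diagonal: 103 + 99 + 85 + ? = 368, so (4,4) = 81.
Using anti-diagonal: 93 + 91 + 79 + ? → (1,4) = 368 − 263 = 105.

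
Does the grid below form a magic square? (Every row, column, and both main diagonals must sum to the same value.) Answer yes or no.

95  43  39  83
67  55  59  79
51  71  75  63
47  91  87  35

Row 1: 95 + 43 + 39 + 83 = 260.
Row 2: 67 + 55 + 59 + 79 = 260.
Row 3: 51 + 71 + 75 + 63 = 260.
Row 4: 47 + 91 + 87 + 35 = 260.
Column 1: 95 + 67 + 51 + 47 = 260.
Column 2: 43 + 55 + 71 + 91 = 260.
Column 3: 39 + 59 + 75 + 87 = 260.
Column 4: 83 + 79 + 63 + 35 = 260.
Main diagonal: 95 + 55 + 75 + 35 = 260.
Anti-diagonal: 83 + 59 + 71 + 47 = 260.
All lines sum to 260.

Yes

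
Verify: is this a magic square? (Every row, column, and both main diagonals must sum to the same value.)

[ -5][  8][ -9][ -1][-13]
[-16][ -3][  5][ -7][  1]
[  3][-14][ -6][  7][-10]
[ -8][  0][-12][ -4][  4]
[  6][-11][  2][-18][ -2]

Row 1: -5 + 8 + (-9) + (-1) + (-13) = -20.
Row 2: -16 + (-3) + 5 + (-7) + 1 = -20.
Row 3: 3 + (-14) + (-6) + 7 + (-10) = -20.
Row 4: -8 + 0 + (-12) + (-4) + 4 = -20.
Row 5: 6 + (-11) + 2 + (-18) + (-2) = -23.
Column 1: -5 + (-16) + 3 + (-8) + 6 = -20.
Column 2: 8 + (-3) + (-14) + 0 + (-11) = -20.
Column 3: -9 + 5 + (-6) + (-12) + 2 = -20.
Column 4: -1 + (-7) + 7 + (-4) + (-18) = -23.
Column 5: -13 + 1 + (-10) + 4 + (-2) = -20.
Main diagonal: -5 + (-3) + (-6) + (-4) + (-2) = -20.
Anti-diagonal: -13 + (-7) + (-6) + 0 + 6 = -20.

No — column 1 sums to -20 but column 4 sums to -23.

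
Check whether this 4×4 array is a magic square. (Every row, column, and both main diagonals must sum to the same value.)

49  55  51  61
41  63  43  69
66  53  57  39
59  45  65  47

No — row 2 sums to 216 but column 1 sums to 215.

Row 1: 49 + 55 + 51 + 61 = 216.
Row 2: 41 + 63 + 43 + 69 = 216.
Row 3: 66 + 53 + 57 + 39 = 215.
Row 4: 59 + 45 + 65 + 47 = 216.
Column 1: 49 + 41 + 66 + 59 = 215.
Column 2: 55 + 63 + 53 + 45 = 216.
Column 3: 51 + 43 + 57 + 65 = 216.
Column 4: 61 + 69 + 39 + 47 = 216.
Main diagonal: 49 + 63 + 57 + 47 = 216.
Anti-diagonal: 61 + 43 + 53 + 59 = 216.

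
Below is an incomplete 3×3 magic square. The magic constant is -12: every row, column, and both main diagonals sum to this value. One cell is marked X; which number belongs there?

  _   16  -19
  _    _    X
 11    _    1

Row 1 needs -12; the known cells sum to -3, so (1,1) = -9.
The remaining cell in row 3 is (3,2) = -12 − 12 = -24.
Using column 1: -9 + 11 + ? → (2,1) = -12 − 2 = -14.
Column 2: 16 + (-24) + ? = -12, so (2,2) = -4.
Column 3: -19 + 1 + ? = -12, so (2,3) = 6.

6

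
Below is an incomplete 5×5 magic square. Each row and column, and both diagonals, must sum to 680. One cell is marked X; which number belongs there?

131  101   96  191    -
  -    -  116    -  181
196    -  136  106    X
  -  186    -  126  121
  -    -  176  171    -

Row 1 must total 680; the given cells sum to 519, so (1,5) = 161.
Column 3 must total 680; the given cells sum to 524, so (4,3) = 156.
The remaining cell in column 4 is (2,4) = 680 − 594 = 86.
The remaining cell in anti-diagonal is (5,1) = 680 − 569 = 111.
Using row 4: 186 + 156 + 126 + 121 + ? → (4,1) = 680 − 589 = 91.
From column 1, 680 − (131 + 196 + 91 + 111) gives (2,1) = 151.
The remaining cell in row 2 is (2,2) = 680 − 534 = 146.
Main diagonal: 131 + 146 + 136 + 126 + ? = 680, so (5,5) = 141.
From row 5, 680 − (111 + 176 + 171 + 141) gives (5,2) = 81.
The remaining cell in column 2 is (3,2) = 680 − 514 = 166.
Column 5 must total 680; the given cells sum to 604, so (3,5) = 76.

76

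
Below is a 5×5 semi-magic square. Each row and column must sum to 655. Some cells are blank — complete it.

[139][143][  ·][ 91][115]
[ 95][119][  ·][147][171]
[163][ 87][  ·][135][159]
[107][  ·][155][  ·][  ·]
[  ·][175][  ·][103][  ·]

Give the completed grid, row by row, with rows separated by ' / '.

Row 1 must total 655; the given cells sum to 488, so (1,3) = 167.
Row 2 needs 655; the known cells sum to 532, so (2,3) = 123.
Row 3 needs 655; the known cells sum to 544, so (3,3) = 111.
Column 1 must total 655; the given cells sum to 504, so (5,1) = 151.
Column 2 must total 655; the given cells sum to 524, so (4,2) = 131.
Using column 3: 167 + 123 + 111 + 155 + ? → (5,3) = 655 − 556 = 99.
The remaining cell in column 4 is (4,4) = 655 − 476 = 179.
Row 4 must total 655; the given cells sum to 572, so (4,5) = 83.
Using row 5: 151 + 175 + 99 + 103 + ? → (5,5) = 655 − 528 = 127.

139 143 167 91 115 / 95 119 123 147 171 / 163 87 111 135 159 / 107 131 155 179 83 / 151 175 99 103 127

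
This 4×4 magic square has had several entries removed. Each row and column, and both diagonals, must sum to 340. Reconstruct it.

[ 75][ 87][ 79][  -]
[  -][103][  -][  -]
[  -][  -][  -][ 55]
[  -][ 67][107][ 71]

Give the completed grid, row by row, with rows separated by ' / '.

75 87 79 99 / 59 103 63 115 / 111 83 91 55 / 95 67 107 71

From row 1, 340 − (75 + 87 + 79) gives (1,4) = 99.
Row 4 must total 340; the given cells sum to 245, so (4,1) = 95.
Column 2 must total 340; the given cells sum to 257, so (3,2) = 83.
The remaining cell in column 4 is (2,4) = 340 − 225 = 115.
From main diagonal, 340 − (75 + 103 + 71) gives (3,3) = 91.
Using anti-diagonal: 99 + 83 + 95 + ? → (2,3) = 340 − 277 = 63.
The remaining cell in row 2 is (2,1) = 340 − 281 = 59.
Using row 3: 83 + 91 + 55 + ? → (3,1) = 340 − 229 = 111.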